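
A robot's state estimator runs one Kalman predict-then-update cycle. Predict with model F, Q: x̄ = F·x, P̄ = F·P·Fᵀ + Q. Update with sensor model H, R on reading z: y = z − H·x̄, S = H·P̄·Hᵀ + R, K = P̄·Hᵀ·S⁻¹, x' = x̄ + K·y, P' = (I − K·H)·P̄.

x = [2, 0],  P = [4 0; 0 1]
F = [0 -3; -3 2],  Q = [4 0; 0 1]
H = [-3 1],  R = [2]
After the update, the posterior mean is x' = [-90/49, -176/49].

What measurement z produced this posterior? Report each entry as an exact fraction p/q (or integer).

x̄ = F·x = [0, -6]
P̄ = F·P·Fᵀ + Q = [13 -6; -6 41]
S = H·P̄·Hᵀ + R = [196]
K = P̄·Hᵀ·S⁻¹ = [-45/196; 59/196]
x' − x̄ = [-90/49, 118/49] = K·y
y = (KᵀK)⁻¹·Kᵀ·(x' − x̄) = [8]
z = y + H·x̄ = [8] + [-6] = [2]

z = [2]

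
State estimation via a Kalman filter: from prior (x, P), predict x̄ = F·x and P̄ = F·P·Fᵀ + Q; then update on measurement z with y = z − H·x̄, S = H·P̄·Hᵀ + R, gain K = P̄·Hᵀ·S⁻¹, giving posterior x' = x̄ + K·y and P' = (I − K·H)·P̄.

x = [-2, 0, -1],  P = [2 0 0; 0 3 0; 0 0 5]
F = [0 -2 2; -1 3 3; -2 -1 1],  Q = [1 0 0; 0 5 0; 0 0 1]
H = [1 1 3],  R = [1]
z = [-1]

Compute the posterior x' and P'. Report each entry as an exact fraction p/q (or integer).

x' = [-1543/446, -1293/446, 799/446]
P' = [6069/446 -5901/446 -25/446; -5901/446 20593/446 -4857/446; -25/446 -4857/446 1653/446]

x̄ = F·x = [-2, -1, 3]
P̄ = F·P·Fᵀ + Q = [33 12 16; 12 79 10; 16 10 17]
y = z − H·x̄ = [-7]
S = H·P̄·Hᵀ + R = [446]
K = P̄·Hᵀ·S⁻¹ = [93/446; 121/446; 77/446]
x' = x̄ + K·y = [-1543/446, -1293/446, 799/446]
P' = (I − K·H)·P̄ = [6069/446 -5901/446 -25/446; -5901/446 20593/446 -4857/446; -25/446 -4857/446 1653/446]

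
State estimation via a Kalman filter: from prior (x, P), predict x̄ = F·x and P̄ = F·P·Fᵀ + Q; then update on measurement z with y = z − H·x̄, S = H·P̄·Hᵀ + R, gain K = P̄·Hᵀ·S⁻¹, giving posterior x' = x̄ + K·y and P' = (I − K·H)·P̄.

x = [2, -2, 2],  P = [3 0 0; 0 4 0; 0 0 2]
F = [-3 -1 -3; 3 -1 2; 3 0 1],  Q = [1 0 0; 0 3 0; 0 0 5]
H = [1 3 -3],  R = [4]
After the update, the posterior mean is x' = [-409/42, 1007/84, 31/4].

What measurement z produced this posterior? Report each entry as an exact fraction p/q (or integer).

z = [3]

x̄ = F·x = [-10, 12, 8]
P̄ = F·P·Fᵀ + Q = [50 -35 -33; -35 42 31; -33 31 34]
S = H·P̄·Hᵀ + R = [168]
K = P̄·Hᵀ·S⁻¹ = [11/42; -1/84; -1/4]
x' − x̄ = [11/42, -1/84, -1/4] = K·y
y = (KᵀK)⁻¹·Kᵀ·(x' − x̄) = [1]
z = y + H·x̄ = [1] + [2] = [3]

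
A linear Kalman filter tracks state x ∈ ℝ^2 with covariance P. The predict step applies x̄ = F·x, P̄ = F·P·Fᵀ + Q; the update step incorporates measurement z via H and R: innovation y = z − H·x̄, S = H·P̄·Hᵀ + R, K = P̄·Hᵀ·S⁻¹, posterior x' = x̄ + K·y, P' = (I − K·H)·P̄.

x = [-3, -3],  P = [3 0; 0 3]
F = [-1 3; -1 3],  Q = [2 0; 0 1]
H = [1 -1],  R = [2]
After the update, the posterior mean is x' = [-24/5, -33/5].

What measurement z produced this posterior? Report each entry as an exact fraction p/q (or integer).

z = [3]

x̄ = F·x = [-6, -6]
P̄ = F·P·Fᵀ + Q = [32 30; 30 31]
S = H·P̄·Hᵀ + R = [5]
K = P̄·Hᵀ·S⁻¹ = [2/5; -1/5]
x' − x̄ = [6/5, -3/5] = K·y
y = (KᵀK)⁻¹·Kᵀ·(x' − x̄) = [3]
z = y + H·x̄ = [3] + [0] = [3]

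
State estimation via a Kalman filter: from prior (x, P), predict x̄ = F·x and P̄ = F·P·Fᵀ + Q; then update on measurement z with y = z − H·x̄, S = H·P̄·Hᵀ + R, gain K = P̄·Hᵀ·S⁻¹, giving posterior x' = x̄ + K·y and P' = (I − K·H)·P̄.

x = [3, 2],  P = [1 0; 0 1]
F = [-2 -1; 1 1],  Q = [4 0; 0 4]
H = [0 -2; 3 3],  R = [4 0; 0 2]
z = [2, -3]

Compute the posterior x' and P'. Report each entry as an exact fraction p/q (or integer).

x̄ = F·x = [-8, 5]
P̄ = F·P·Fᵀ + Q = [9 -3; -3 6]
y = z − H·x̄ = [12, 6]
S = H·P̄·Hᵀ + R = [28 -18; -18 83]
K = P̄·Hᵀ·S⁻¹ = [411/1000 153/500; -417/1000 9/500]
x' = x̄ + K·y = [-154/125, 13/125]
P' = (I − K·H)·P̄ = [513/500 -411/500; -411/500 417/500]

x' = [-154/125, 13/125]
P' = [513/500 -411/500; -411/500 417/500]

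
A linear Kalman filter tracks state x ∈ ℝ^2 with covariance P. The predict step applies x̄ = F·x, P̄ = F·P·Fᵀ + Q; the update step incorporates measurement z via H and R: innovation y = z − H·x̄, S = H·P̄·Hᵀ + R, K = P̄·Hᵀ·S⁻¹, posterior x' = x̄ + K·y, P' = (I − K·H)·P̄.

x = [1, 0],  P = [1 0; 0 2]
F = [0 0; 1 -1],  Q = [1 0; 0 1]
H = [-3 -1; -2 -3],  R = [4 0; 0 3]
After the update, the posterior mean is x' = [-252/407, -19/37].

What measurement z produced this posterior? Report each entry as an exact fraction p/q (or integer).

x̄ = F·x = [0, 1]
P̄ = F·P·Fᵀ + Q = [1 0; 0 4]
S = H·P̄·Hᵀ + R = [17 18; 18 43]
K = P̄·Hᵀ·S⁻¹ = [-93/407 20/407; 4/37 -12/37]
x' − x̄ = [-252/407, -56/37] = K·y
y = (KᵀK)⁻¹·Kᵀ·(x' − x̄) = [4, 6]
z = y + H·x̄ = [4, 6] + [-1, -3] = [3, 3]

z = [3, 3]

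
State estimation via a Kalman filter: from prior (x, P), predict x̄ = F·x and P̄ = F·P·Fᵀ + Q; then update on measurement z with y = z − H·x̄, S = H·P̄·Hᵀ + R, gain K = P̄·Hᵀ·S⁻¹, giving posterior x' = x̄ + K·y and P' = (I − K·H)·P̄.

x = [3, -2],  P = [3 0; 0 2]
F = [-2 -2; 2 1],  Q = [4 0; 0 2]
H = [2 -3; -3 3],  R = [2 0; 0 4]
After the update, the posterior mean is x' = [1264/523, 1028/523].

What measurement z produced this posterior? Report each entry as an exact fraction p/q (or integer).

x̄ = F·x = [-2, 4]
P̄ = F·P·Fᵀ + Q = [24 -16; -16 16]
S = H·P̄·Hᵀ + R = [434 -528; -528 652]
K = P̄·Hᵀ·S⁻¹ = [-96/523 -174/523; -184/523 -72/523]
x' − x̄ = [2310/523, -1064/523] = K·y
y = (KᵀK)⁻¹·Kᵀ·(x' − x̄) = [14, -21]
z = y + H·x̄ = [14, -21] + [-16, 18] = [-2, -3]

z = [-2, -3]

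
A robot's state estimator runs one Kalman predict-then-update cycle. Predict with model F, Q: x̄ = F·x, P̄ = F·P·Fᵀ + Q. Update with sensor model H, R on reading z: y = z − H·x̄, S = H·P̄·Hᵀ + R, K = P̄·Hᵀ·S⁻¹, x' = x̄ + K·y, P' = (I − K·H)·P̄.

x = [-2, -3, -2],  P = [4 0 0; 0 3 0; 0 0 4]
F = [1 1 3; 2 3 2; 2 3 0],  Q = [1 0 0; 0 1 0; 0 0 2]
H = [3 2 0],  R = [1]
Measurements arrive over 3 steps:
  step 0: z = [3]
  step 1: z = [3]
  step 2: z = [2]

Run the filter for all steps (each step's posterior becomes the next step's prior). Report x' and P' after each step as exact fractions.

step 0: x' = [2561/1129, -2183/1129, -5087/1129], P' = [3880/1129 -5713/1129 -10125/1129; -5713/1129 8691/1129 15256/1129; -10125/1129 15256/1129 32036/1129]
step 1: x' = [69525/7331297, 10857039/7331297, 15840677/7331297], P' = [6052136/7331297 -8311828/7331297 -8881106/7331297; -8311828/7331297 13150720/7331297 13520611/7331297; -8881106/7331297 13520611/7331297 37954409/7331297]
step 2: x' = [-3038907723/8378867617, 13081962318/8378867617, 21115565562/8378867617], P' = [6780550836/8378867617 -9286418823/8378867617 -9812630795/8378867617; -9286418823/8378867617 14695901168/8378867617 14924962755/8378867617; -9812630795/8378867617 14924962755/8378867617 42542761977/8378867617]

step 0: x̄ = F·x = [-11, -17, -13]
step 0: P̄ = F·P·Fᵀ + Q = [44 41 17; 41 60 43; 17 43 45]
step 0: y = z − H·x̄ = [70]
step 0: S = H·P̄·Hᵀ + R = [1129]
step 0: K = P̄·Hᵀ·S⁻¹ = [214/1129; 243/1129; 137/1129]
step 0: x' = x̄ + K·y = [2561/1129, -2183/1129, -5087/1129]
step 0: P' = (I − K·H)·P̄ = [3880/1129 -5713/1129 -10125/1129; -5713/1129 8691/1129 15256/1129; -10125/1129 15256/1129 32036/1129]
step 1: x̄ = F·x = [-14883/1129, -11601/1129, -1427/1129]
step 1: P̄ = F·P·Fᵀ + Q = [321384/1129 284300/1129 81822/1129; 284300/1129 256528/1129 76219/1129; 81822/1129 76219/1129 27441/1129]
step 1: y = z − H·x̄ = [71238/1129]
step 1: S = H·P̄·Hᵀ + R = [7331297/1129]
step 1: K = P̄·Hᵀ·S⁻¹ = [1532752/7331297; 1365956/7331297; 397904/7331297]
step 1: x' = x̄ + K·y = [69525/7331297, 10857039/7331297, 15840677/7331297]
step 1: P' = (I − K·H)·P̄ = [6052136/7331297 -8311828/7331297 -8881106/7331297; -8311828/7331297 13150720/7331297 13520611/7331297; -8881106/7331297 13520611/7331297 37954409/7331297]
step 2: x̄ = F·x = [58448595/7331297, 64391521/7331297, 32710167/7331297]
step 2: P̄ = F·P·Fᵀ + Q = [379337208/7331297 315401619/7331297 78396155/7331297; 315401619/7331297 293170505/7331297 88422330/7331297; 78396155/7331297 88422330/7331297 57485682/7331297]
step 2: y = z − H·x̄ = [-289466233/7331297]
step 2: S = H·P̄·Hᵀ + R = [8378867617/7331297]
step 2: K = P̄·Hᵀ·S⁻¹ = [1768814862/8378867617; 1532545867/8378867617; 412033125/8378867617]
step 2: x' = x̄ + K·y = [-3038907723/8378867617, 13081962318/8378867617, 21115565562/8378867617]
step 2: P' = (I − K·H)·P̄ = [6780550836/8378867617 -9286418823/8378867617 -9812630795/8378867617; -9286418823/8378867617 14695901168/8378867617 14924962755/8378867617; -9812630795/8378867617 14924962755/8378867617 42542761977/8378867617]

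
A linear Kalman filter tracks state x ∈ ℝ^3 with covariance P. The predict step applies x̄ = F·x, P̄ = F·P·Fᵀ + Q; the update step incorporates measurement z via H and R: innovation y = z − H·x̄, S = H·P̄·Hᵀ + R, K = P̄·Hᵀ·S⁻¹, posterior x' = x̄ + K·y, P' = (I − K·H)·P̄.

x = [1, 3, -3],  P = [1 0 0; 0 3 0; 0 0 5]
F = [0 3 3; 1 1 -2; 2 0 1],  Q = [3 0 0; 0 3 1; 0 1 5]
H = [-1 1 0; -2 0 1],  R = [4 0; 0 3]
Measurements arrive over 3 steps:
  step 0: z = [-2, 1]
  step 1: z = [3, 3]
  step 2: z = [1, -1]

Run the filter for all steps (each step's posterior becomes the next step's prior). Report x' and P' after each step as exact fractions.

step 0: x̄ = F·x = [0, 10, -1]
step 0: P̄ = F·P·Fᵀ + Q = [75 -21 15; -21 27 -7; 15 -7 14]
step 0: y = z − H·x̄ = [-12, 2]
step 0: S = H·P̄·Hᵀ + R = [148 170; 170 257]
step 0: K = P̄·Hᵀ·S⁻¹ = [-861/4568 -915/2284; 3193/4568 -745/2284; -1467/4568 343/2284]
step 0: x' = x̄ + K·y = [834/571, 548/571, 1801/571]
step 0: P' = (I − K·H)·P̄ = [6447/2284 4725/2284 10149/2284; 4725/2284 11111/2284 7215/2284; 10149/2284 7215/2284 21327/2284]
step 1: x̄ = F·x = [7047/571, -2220/571, 3469/571]
step 1: P̄ = F·P·Fᵀ + Q = [107166/571 -17913/571 87435/1142; -17913/571 12428/571 -20629/1142; 87435/1142 -20629/1142 99131/2284]
step 1: y = z − H·x̄ = [10980/571, 12338/571]
step 1: S = H·P̄·Hᵀ + R = [157704/571 196126/571; 196126/571 1121159/2284]
step 1: K = P̄·Hᵀ·S⁻¹ = [-588597/2115368 -109473/264421; 24524013/40191992 -1687735/5023999; -10006587/20095996 627469/5023999]
step 1: x' = x̄ + K·y = [-1033809/528842, 5893715/10047998, -4024722/5023999]
step 1: P' = (I − K·H)·P̄ = [6397467/2115368 4043079/2115368 5083791/1057684; 4043079/2115368 174914553/40191992 56565681/20095996; 5083791/1057684 56565681/20095996 100356843/10047998]
step 2: x̄ = F·x = [-6467187/10047998, 1175116/5023999, -23667093/5023999]
step 2: P̄ = F·P·Fᵀ + Q = [7344017817/40191992 -706603491/20095996 790922889/10047998; -706603491/20095996 237781803/10047998 -104042852/5023999; 790922889/10047998 -104042852/5023999 232666382/5023999]
step 2: y = z − H·x̄ = [1230579/10047998, 12175907/5023999]
step 2: S = H·P̄·Hᵀ + R = [11282326961/40191992 6759207613/20095996; 6759207613/20095996 4675803019/10047998]
step 2: K = P̄·Hᵀ·S⁻¹ = [-198979044363/703329251255 -289550635827/703329251255; 429537358588/703329251255 -235476974923/703329251255; -357402843048/703329251255 90380998718/703329251255]
step 2: x' = x̄ + K·y = [-235758495396/140665850251, -70715080329/140665850251, -627595442623/140665850251]
step 2: P' = (I − K·H)·P̄ = [2136673777776/703329251255 1340757600324/703329251255 3404695648071/703329251255; 1340757600324/703329251255 3058907034676/703329251255 1975084275879/703329251255; 3404695648071/703329251255 1975084275879/703329251255 7080534292296/703329251255]

step 0: x' = [834/571, 548/571, 1801/571], P' = [6447/2284 4725/2284 10149/2284; 4725/2284 11111/2284 7215/2284; 10149/2284 7215/2284 21327/2284]
step 1: x' = [-1033809/528842, 5893715/10047998, -4024722/5023999], P' = [6397467/2115368 4043079/2115368 5083791/1057684; 4043079/2115368 174914553/40191992 56565681/20095996; 5083791/1057684 56565681/20095996 100356843/10047998]
step 2: x' = [-235758495396/140665850251, -70715080329/140665850251, -627595442623/140665850251], P' = [2136673777776/703329251255 1340757600324/703329251255 3404695648071/703329251255; 1340757600324/703329251255 3058907034676/703329251255 1975084275879/703329251255; 3404695648071/703329251255 1975084275879/703329251255 7080534292296/703329251255]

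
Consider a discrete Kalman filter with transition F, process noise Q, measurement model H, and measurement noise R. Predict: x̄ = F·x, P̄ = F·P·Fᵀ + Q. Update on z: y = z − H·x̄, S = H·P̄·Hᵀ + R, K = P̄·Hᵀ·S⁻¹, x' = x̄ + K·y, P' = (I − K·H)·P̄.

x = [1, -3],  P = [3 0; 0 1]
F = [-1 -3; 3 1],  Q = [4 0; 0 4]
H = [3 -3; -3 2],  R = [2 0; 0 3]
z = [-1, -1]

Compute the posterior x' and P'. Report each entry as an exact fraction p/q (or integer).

x̄ = F·x = [8, 0]
P̄ = F·P·Fᵀ + Q = [16 -12; -12 32]
y = z − H·x̄ = [-25, 23]
S = H·P̄·Hᵀ + R = [650 -516; -516 419]
K = P̄·Hᵀ·S⁻¹ = [-978/3047 -1728/3047; -1854/3047 -1556/3047]
x' = x̄ + K·y = [9082/3047, 10562/3047]
P' = (I − K·H)·P̄ = [6488/3047 7140/3047; 7140/3047 8376/3047]

x' = [9082/3047, 10562/3047]
P' = [6488/3047 7140/3047; 7140/3047 8376/3047]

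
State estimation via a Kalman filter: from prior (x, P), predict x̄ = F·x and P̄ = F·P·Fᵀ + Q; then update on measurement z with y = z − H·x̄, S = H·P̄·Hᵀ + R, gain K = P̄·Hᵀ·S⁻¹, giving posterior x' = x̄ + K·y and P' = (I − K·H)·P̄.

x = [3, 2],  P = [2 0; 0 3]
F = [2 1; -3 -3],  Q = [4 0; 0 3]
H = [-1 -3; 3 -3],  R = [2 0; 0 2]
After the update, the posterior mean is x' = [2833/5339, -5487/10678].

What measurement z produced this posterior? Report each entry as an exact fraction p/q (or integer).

x̄ = F·x = [8, -15]
P̄ = F·P·Fᵀ + Q = [15 -21; -21 48]
S = H·P̄·Hᵀ + R = [323 513; 513 947]
K = P̄·Hᵀ·S⁻¹ = [-2487/10678 135/562; -5145/21356 -99/1124]
x' − x̄ = [-39879/5339, 154683/10678] = K·y
y = (KᵀK)⁻¹·Kᵀ·(x' − x̄) = [-36, -66]
z = y + H·x̄ = [-36, -66] + [37, 69] = [1, 3]

z = [1, 3]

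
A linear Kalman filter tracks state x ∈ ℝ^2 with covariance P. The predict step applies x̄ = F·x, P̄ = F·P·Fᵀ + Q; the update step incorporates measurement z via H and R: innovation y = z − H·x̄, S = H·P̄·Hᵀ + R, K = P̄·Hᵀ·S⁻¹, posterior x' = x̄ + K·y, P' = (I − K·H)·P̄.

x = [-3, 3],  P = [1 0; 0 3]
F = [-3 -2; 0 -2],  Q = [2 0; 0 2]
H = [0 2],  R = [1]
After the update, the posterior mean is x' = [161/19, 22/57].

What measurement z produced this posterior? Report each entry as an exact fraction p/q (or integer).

x̄ = F·x = [3, -6]
P̄ = F·P·Fᵀ + Q = [23 12; 12 14]
S = H·P̄·Hᵀ + R = [57]
K = P̄·Hᵀ·S⁻¹ = [8/19; 28/57]
x' − x̄ = [104/19, 364/57] = K·y
y = (KᵀK)⁻¹·Kᵀ·(x' − x̄) = [13]
z = y + H·x̄ = [13] + [-12] = [1]

z = [1]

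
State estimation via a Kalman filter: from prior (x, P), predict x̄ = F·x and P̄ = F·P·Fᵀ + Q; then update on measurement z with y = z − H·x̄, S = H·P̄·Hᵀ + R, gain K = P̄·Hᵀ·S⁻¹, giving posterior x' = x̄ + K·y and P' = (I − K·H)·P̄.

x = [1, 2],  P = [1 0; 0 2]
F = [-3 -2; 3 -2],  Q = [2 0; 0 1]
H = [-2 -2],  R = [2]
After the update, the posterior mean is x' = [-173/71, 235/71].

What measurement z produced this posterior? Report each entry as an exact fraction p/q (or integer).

x̄ = F·x = [-7, -1]
P̄ = F·P·Fᵀ + Q = [19 -1; -1 18]
S = H·P̄·Hᵀ + R = [142]
K = P̄·Hᵀ·S⁻¹ = [-18/71; -17/71]
x' − x̄ = [324/71, 306/71] = K·y
y = (KᵀK)⁻¹·Kᵀ·(x' − x̄) = [-18]
z = y + H·x̄ = [-18] + [16] = [-2]

z = [-2]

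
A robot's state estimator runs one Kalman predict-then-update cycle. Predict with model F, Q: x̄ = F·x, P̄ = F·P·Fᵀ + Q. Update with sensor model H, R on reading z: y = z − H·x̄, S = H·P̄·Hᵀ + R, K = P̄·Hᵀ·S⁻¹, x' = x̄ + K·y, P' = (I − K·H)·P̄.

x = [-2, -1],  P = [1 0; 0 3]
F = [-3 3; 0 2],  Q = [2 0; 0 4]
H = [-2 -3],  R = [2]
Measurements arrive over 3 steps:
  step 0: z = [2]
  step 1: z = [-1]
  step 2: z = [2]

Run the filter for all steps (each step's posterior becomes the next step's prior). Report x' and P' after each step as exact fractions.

step 0: x̄ = F·x = [3, -2]
step 0: P̄ = F·P·Fᵀ + Q = [38 18; 18 16]
step 0: y = z − H·x̄ = [2]
step 0: S = H·P̄·Hᵀ + R = [514]
step 0: K = P̄·Hᵀ·S⁻¹ = [-65/257; -42/257]
step 0: x' = x̄ + K·y = [641/257, -598/257]
step 0: P' = (I − K·H)·P̄ = [1316/257 -834/257; -834/257 584/257]
step 1: x̄ = F·x = [-3717/257, -1196/257]
step 1: P̄ = F·P·Fᵀ + Q = [32626/257 8508/257; 8508/257 3364/257]
step 1: y = z − H·x̄ = [-11279/257]
step 1: S = H·P̄·Hᵀ + R = [263390/257]
step 1: K = P̄·Hᵀ·S⁻¹ = [-45388/131695; -13554/131695]
step 1: x' = x̄ + K·y = [87241/131695, -18022/131695]
step 1: P' = (I − K·H)·P̄ = [686926/131695 -427692/131695; -427692/131695 294164/131695]
step 2: x̄ = F·x = [-315789/131695, -36044/131695]
step 2: P̄ = F·P·Fᵀ + Q = [16791656/131695 4331136/131695; 4331136/131695 1703436/131695]
step 2: y = z − H·x̄ = [-95264/26339]
step 2: S = H·P̄·Hᵀ + R = [26946914/26339]
step 2: K = P̄·Hᵀ·S⁻¹ = [-4657672/13473457; -19398/189767]
step 2: x' = x̄ + K·y = [-77308447/67367285, 91108/948835]
step 2: P' = (I − K·H)·P̄ = [353186168/67367285 -3097632/948835; -3097632/948835 2129748/948835]

step 0: x' = [641/257, -598/257], P' = [1316/257 -834/257; -834/257 584/257]
step 1: x' = [87241/131695, -18022/131695], P' = [686926/131695 -427692/131695; -427692/131695 294164/131695]
step 2: x' = [-77308447/67367285, 91108/948835], P' = [353186168/67367285 -3097632/948835; -3097632/948835 2129748/948835]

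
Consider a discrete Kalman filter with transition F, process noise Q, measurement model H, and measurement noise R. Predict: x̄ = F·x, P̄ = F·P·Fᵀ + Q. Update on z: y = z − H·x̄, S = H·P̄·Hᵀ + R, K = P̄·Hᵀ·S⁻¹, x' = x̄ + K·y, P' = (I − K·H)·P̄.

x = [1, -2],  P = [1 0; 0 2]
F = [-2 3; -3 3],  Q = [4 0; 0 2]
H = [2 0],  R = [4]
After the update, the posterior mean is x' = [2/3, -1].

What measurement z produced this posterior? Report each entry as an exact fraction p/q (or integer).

z = [2]

x̄ = F·x = [-8, -9]
P̄ = F·P·Fᵀ + Q = [26 24; 24 29]
S = H·P̄·Hᵀ + R = [108]
K = P̄·Hᵀ·S⁻¹ = [13/27; 4/9]
x' − x̄ = [26/3, 8] = K·y
y = (KᵀK)⁻¹·Kᵀ·(x' − x̄) = [18]
z = y + H·x̄ = [18] + [-16] = [2]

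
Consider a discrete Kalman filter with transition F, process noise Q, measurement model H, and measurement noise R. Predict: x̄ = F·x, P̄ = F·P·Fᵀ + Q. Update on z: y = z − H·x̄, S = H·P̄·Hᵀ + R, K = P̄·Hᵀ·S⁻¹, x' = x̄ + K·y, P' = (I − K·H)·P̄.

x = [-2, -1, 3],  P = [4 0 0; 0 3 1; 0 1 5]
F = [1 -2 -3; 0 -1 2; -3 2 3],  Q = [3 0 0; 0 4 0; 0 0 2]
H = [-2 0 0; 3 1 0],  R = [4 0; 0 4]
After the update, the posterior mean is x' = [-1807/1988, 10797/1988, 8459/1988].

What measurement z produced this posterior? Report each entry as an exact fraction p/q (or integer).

z = [2, 3]

x̄ = F·x = [-9, 7, 13]
P̄ = F·P·Fᵀ + Q = [76 -25 -81; -25 23 25; -81 25 107]
S = H·P̄·Hᵀ + R = [308 -406; -406 561]
K = P̄·Hᵀ·S⁻¹ = [-1427/3976 29/284; 3469/3976 153/284; 1187/3976 -49/284]
x' − x̄ = [16085/1988, -3119/1988, -17385/1988] = K·y
y = (KᵀK)⁻¹·Kᵀ·(x' − x̄) = [-16, 23]
z = y + H·x̄ = [-16, 23] + [18, -20] = [2, 3]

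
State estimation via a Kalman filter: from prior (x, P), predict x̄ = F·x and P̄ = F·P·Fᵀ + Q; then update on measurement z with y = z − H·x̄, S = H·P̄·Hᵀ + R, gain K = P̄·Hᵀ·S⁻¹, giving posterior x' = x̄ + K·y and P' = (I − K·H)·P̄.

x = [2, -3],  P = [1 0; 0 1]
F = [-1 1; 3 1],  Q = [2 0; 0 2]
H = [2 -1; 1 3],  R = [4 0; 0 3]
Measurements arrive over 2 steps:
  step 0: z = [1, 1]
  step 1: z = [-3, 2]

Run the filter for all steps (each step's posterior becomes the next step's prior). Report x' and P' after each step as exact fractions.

step 0: x' = [-77/223, 197/669], P' = [147/223 -24/223; -24/223 212/669]
step 1: x' = [-58403/82331, 828165/905641], P' = [51540/82331 -8940/82331; -8940/82331 283124/905641]

step 0: x̄ = F·x = [-5, 3]
step 0: P̄ = F·P·Fᵀ + Q = [4 -2; -2 12]
step 0: y = z − H·x̄ = [14, -3]
step 0: S = H·P̄·Hᵀ + R = [40 -38; -38 103]
step 0: K = P̄·Hᵀ·S⁻¹ = [159/446 25/223; -89/669 188/669]
step 0: x' = x̄ + K·y = [-77/223, 197/669]
step 0: P' = (I − K·H)·P̄ = [147/223 -24/223; -24/223 212/669]
step 1: x̄ = F·x = [428/669, -496/669]
step 1: P̄ = F·P·Fᵀ + Q = [2135/669 -1255/669; -1255/669 5087/669]
step 1: y = z − H·x̄ = [-3359/669, 2398/669]
step 1: S = H·P̄·Hᵀ + R = [21323/669 -17266/669; -17266/669 42395/669]
step 1: K = P̄·Hᵀ·S⁻¹ = [28005/82331 8240/82331; -119951/905641 250344/905641]
step 1: x' = x̄ + K·y = [-58403/82331, 828165/905641]
step 1: P' = (I − K·H)·P̄ = [51540/82331 -8940/82331; -8940/82331 283124/905641]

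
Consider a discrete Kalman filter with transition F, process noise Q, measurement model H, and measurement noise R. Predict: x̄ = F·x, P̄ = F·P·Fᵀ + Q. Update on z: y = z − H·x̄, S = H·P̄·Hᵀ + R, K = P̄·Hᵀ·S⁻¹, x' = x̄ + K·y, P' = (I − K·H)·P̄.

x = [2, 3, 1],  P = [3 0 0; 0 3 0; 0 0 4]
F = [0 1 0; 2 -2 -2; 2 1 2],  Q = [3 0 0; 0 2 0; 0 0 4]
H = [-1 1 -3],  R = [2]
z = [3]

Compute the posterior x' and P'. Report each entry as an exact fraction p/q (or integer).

x̄ = F·x = [3, -4, 9]
P̄ = F·P·Fᵀ + Q = [6 -6 3; -6 42 -10; 3 -10 35]
y = z − H·x̄ = [37]
S = H·P̄·Hᵀ + R = [455]
K = P̄·Hᵀ·S⁻¹ = [-3/65; 6/35; -118/455]
x' = x̄ + K·y = [84/65, 82/35, -271/455]
P' = (I − K·H)·P̄ = [327/65 -12/5 -159/65; -12/5 1002/35 358/35; -159/65 358/35 2001/455]

x' = [84/65, 82/35, -271/455]
P' = [327/65 -12/5 -159/65; -12/5 1002/35 358/35; -159/65 358/35 2001/455]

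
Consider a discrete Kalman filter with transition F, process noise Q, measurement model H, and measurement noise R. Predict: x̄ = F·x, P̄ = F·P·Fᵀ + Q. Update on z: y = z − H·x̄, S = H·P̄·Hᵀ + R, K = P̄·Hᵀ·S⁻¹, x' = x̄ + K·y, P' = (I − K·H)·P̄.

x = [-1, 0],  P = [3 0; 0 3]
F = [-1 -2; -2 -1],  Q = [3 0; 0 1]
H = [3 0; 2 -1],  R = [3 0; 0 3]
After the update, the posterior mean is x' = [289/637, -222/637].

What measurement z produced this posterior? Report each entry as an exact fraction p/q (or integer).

z = [1, 2]

x̄ = F·x = [1, 2]
P̄ = F·P·Fᵀ + Q = [18 12; 12 16]
S = H·P̄·Hᵀ + R = [165 72; 72 43]
K = P̄·Hᵀ·S⁻¹ = [198/637 24/637; 324/637 -424/637]
x' − x̄ = [-348/637, -1496/637] = K·y
y = (KᵀK)⁻¹·Kᵀ·(x' − x̄) = [-2, 2]
z = y + H·x̄ = [-2, 2] + [3, 0] = [1, 2]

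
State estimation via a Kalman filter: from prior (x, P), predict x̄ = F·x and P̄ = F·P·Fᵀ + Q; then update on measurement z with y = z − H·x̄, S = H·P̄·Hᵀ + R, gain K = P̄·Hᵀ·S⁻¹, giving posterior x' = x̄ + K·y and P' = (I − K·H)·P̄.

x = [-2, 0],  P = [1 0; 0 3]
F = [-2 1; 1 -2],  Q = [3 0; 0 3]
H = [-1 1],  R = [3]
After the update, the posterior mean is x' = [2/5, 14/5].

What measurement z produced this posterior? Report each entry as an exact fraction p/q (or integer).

z = [3]

x̄ = F·x = [4, -2]
P̄ = F·P·Fᵀ + Q = [10 -8; -8 16]
S = H·P̄·Hᵀ + R = [45]
K = P̄·Hᵀ·S⁻¹ = [-2/5; 8/15]
x' − x̄ = [-18/5, 24/5] = K·y
y = (KᵀK)⁻¹·Kᵀ·(x' − x̄) = [9]
z = y + H·x̄ = [9] + [-6] = [3]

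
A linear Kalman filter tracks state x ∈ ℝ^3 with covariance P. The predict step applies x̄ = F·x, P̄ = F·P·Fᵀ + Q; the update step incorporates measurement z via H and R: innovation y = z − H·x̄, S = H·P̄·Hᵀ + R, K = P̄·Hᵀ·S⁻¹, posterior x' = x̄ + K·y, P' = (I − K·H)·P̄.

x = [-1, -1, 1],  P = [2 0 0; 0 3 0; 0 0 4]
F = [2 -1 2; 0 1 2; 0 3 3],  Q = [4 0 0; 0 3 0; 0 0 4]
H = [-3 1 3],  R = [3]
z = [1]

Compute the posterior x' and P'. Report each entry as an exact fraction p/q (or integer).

x̄ = F·x = [1, 1, 0]
P̄ = F·P·Fᵀ + Q = [31 13 15; 13 22 33; 15 33 67]
y = z − H·x̄ = [3]
S = H·P̄·Hᵀ + R = [757]
K = P̄·Hᵀ·S⁻¹ = [-35/757; 82/757; 189/757]
x' = x̄ + K·y = [652/757, 1003/757, 567/757]
P' = (I − K·H)·P̄ = [22242/757 12711/757 17970/757; 12711/757 9930/757 9483/757; 17970/757 9483/757 14998/757]

x' = [652/757, 1003/757, 567/757]
P' = [22242/757 12711/757 17970/757; 12711/757 9930/757 9483/757; 17970/757 9483/757 14998/757]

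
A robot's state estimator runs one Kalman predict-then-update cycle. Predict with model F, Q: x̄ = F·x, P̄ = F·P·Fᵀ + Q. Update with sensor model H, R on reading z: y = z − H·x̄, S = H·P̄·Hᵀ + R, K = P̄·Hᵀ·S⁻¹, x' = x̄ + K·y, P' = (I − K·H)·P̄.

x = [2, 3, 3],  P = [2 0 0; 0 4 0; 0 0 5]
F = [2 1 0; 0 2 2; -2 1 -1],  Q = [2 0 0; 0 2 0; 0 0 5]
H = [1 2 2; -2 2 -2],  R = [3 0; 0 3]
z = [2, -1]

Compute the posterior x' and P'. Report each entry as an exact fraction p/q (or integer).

x̄ = F·x = [7, 12, -4]
P̄ = F·P·Fᵀ + Q = [14 8 -4; 8 38 -2; -4 -2 22]
y = z − H·x̄ = [-21, -19]
S = H·P̄·Hᵀ + R = [257 44; 44 219]
K = P̄·Hᵀ·S⁻¹ = [4994/54347 -1996/54347; 14704/54347 12928/54347; 9644/54347 -11864/54347]
x' = x̄ + K·y = [313479/54347, 97748/54347, -194496/54347]
P' = (I − K·H)·P̄ = [643006/54347 163000/54347 -477012/54347; 163000/54347 61474/54347 -120918/54347; -477012/54347 -120918/54347 373890/54347]

x' = [313479/54347, 97748/54347, -194496/54347]
P' = [643006/54347 163000/54347 -477012/54347; 163000/54347 61474/54347 -120918/54347; -477012/54347 -120918/54347 373890/54347]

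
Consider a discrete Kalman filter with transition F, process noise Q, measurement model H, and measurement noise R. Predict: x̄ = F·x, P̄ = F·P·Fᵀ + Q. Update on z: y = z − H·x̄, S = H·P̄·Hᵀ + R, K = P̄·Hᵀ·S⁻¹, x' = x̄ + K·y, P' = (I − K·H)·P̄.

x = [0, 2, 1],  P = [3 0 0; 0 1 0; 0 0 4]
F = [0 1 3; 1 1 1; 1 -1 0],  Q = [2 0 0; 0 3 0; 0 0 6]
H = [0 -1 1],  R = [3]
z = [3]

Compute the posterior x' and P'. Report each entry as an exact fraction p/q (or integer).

x' = [-3/5, -3/5, 6/5]
P' = [146/5 67/10 23/5; 67/10 139/20 28/5; 23/5 28/5 34/5]

x̄ = F·x = [5, 3, -2]
P̄ = F·P·Fᵀ + Q = [39 13 -1; 13 11 2; -1 2 10]
y = z − H·x̄ = [8]
S = H·P̄·Hᵀ + R = [20]
K = P̄·Hᵀ·S⁻¹ = [-7/10; -9/20; 2/5]
x' = x̄ + K·y = [-3/5, -3/5, 6/5]
P' = (I − K·H)·P̄ = [146/5 67/10 23/5; 67/10 139/20 28/5; 23/5 28/5 34/5]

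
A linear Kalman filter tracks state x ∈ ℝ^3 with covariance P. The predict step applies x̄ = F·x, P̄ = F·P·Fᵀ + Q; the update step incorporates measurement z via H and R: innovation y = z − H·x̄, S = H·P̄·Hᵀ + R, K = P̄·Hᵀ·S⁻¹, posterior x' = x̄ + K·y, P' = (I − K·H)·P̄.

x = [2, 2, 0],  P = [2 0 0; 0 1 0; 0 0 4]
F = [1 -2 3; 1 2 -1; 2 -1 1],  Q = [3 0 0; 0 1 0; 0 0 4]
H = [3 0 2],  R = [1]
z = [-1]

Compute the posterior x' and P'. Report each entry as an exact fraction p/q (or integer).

x̄ = F·x = [-2, 6, 2]
P̄ = F·P·Fᵀ + Q = [45 -14 18; -14 11 -2; 18 -2 17]
y = z − H·x̄ = [1]
S = H·P̄·Hᵀ + R = [690]
K = P̄·Hᵀ·S⁻¹ = [57/230; -1/15; 44/345]
x' = x̄ + K·y = [-403/230, 89/15, 734/345]
P' = (I − K·H)·P̄ = [603/230 -13/5 -438/115; -13/5 119/15 58/15; -438/115 58/15 1993/345]

x' = [-403/230, 89/15, 734/345]
P' = [603/230 -13/5 -438/115; -13/5 119/15 58/15; -438/115 58/15 1993/345]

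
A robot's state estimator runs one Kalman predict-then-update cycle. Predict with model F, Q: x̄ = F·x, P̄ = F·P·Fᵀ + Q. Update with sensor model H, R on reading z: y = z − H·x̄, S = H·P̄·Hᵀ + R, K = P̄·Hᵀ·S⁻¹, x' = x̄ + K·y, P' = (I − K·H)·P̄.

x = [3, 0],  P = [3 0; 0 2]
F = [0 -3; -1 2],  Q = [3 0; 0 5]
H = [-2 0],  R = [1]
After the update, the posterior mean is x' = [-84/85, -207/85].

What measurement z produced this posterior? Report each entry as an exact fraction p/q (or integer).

z = [2]

x̄ = F·x = [0, -3]
P̄ = F·P·Fᵀ + Q = [21 -12; -12 16]
S = H·P̄·Hᵀ + R = [85]
K = P̄·Hᵀ·S⁻¹ = [-42/85; 24/85]
x' − x̄ = [-84/85, 48/85] = K·y
y = (KᵀK)⁻¹·Kᵀ·(x' − x̄) = [2]
z = y + H·x̄ = [2] + [0] = [2]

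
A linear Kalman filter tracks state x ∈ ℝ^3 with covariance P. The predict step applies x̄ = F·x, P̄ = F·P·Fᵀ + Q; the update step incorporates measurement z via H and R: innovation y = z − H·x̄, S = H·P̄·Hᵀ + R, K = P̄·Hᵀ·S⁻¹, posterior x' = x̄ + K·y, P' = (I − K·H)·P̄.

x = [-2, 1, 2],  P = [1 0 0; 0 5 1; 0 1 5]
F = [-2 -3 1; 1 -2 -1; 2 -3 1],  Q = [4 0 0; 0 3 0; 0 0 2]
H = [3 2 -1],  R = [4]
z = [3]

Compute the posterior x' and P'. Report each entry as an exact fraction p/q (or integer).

x' = [967/295, -343/59, -1412/295]
P' = [1892/295 -388/59 1468/295; -388/59 737/59 266/59; 1468/295 266/59 6812/295]

x̄ = F·x = [3, -6, -5]
P̄ = F·P·Fᵀ + Q = [52 24 40; 24 33 28; 40 28 50]
y = z − H·x̄ = [1]
S = H·P̄·Hᵀ + R = [590]
K = P̄·Hᵀ·S⁻¹ = [82/295; 11/59; 63/295]
x' = x̄ + K·y = [967/295, -343/59, -1412/295]
P' = (I − K·H)·P̄ = [1892/295 -388/59 1468/295; -388/59 737/59 266/59; 1468/295 266/59 6812/295]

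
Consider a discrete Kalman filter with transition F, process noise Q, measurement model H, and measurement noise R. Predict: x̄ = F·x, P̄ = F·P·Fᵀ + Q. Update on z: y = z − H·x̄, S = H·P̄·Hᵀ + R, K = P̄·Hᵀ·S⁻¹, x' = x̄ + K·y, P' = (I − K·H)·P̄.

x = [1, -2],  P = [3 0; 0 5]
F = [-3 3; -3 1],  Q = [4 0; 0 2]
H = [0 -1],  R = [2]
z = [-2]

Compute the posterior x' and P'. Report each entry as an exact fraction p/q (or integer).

x̄ = F·x = [-9, -5]
P̄ = F·P·Fᵀ + Q = [76 42; 42 34]
y = z − H·x̄ = [-7]
S = H·P̄·Hᵀ + R = [36]
K = P̄·Hᵀ·S⁻¹ = [-7/6; -17/18]
x' = x̄ + K·y = [-5/6, 29/18]
P' = (I − K·H)·P̄ = [27 7/3; 7/3 17/9]

x' = [-5/6, 29/18]
P' = [27 7/3; 7/3 17/9]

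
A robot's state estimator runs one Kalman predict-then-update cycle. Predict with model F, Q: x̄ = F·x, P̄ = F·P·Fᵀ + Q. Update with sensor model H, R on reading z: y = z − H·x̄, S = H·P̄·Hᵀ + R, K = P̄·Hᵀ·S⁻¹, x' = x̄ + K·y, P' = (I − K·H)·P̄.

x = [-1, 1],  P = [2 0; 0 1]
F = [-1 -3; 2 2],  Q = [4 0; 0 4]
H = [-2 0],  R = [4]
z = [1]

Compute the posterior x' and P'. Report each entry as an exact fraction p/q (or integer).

x̄ = F·x = [-2, 0]
P̄ = F·P·Fᵀ + Q = [15 -10; -10 16]
y = z − H·x̄ = [-3]
S = H·P̄·Hᵀ + R = [64]
K = P̄·Hᵀ·S⁻¹ = [-15/32; 5/16]
x' = x̄ + K·y = [-19/32, -15/16]
P' = (I − K·H)·P̄ = [15/16 -5/8; -5/8 39/4]

x' = [-19/32, -15/16]
P' = [15/16 -5/8; -5/8 39/4]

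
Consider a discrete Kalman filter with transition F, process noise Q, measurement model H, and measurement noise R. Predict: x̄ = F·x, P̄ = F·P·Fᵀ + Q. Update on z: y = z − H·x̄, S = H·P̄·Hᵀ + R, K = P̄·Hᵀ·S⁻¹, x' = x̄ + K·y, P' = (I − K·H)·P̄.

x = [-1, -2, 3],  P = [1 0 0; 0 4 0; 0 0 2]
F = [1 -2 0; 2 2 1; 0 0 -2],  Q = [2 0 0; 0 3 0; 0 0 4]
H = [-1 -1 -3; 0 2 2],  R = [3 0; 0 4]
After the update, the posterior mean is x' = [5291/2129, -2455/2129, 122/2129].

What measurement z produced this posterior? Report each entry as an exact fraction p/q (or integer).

x̄ = F·x = [3, -3, -6]
P̄ = F·P·Fᵀ + Q = [19 -14 0; -14 25 -4; 0 -4 12]
S = H·P̄·Hᵀ + R = [103 -62; -62 120]
K = P̄·Hᵀ·S⁻¹ = [-584/2129 -1597/4258; 681/2129 1097/2129; -712/2129 -84/2129]
x' − x̄ = [-1096/2129, 3932/2129, 12896/2129] = K·y
y = (KᵀK)⁻¹·Kᵀ·(x' − x̄) = [-20, 16]
z = y + H·x̄ = [-20, 16] + [18, -18] = [-2, -2]

z = [-2, -2]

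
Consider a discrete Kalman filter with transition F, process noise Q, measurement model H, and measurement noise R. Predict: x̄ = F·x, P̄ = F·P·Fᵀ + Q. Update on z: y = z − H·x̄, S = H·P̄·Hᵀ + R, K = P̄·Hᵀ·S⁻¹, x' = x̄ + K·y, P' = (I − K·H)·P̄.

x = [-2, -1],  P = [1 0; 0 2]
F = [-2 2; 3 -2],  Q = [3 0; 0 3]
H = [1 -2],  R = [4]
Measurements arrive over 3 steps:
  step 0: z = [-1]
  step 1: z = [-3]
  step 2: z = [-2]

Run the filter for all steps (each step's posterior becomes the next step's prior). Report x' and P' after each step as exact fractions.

step 0: x' = [-163/155, -26/155], P' = [476/155 152/155; 152/155 184/155]
step 1: x' = [-17809/25441, 26031/25441], P' = [75232/25441 25550/25441; 25550/25441 31563/25441]
step 2: x' = [152212/796339, 732629/796339], P' = [11829344/3981695 805578/796339; 805578/796339 990097/796339]

step 0: x̄ = F·x = [2, -4]
step 0: P̄ = F·P·Fᵀ + Q = [15 -14; -14 20]
step 0: y = z − H·x̄ = [-11]
step 0: S = H·P̄·Hᵀ + R = [155]
step 0: K = P̄·Hᵀ·S⁻¹ = [43/155; -54/155]
step 0: x' = x̄ + K·y = [-163/155, -26/155]
step 0: P' = (I − K·H)·P̄ = [476/155 152/155; 152/155 184/155]
step 1: x̄ = F·x = [274/155, -437/155]
step 1: P̄ = F·P·Fᵀ + Q = [1889/155 -2072/155; -2072/155 3661/155]
step 1: y = z − H·x̄ = [-1613/155]
step 1: S = H·P̄·Hᵀ + R = [25441/155]
step 1: K = P̄·Hᵀ·S⁻¹ = [6033/25441; -9394/25441]
step 1: x' = x̄ + K·y = [-17809/25441, 26031/25441]
step 1: P' = (I − K·H)·P̄ = [75232/25441 25550/25441; 25550/25441 31563/25441]
step 2: x̄ = F·x = [87680/25441, -105489/25441]
step 2: P̄ = F·P·Fᵀ + Q = [299103/25441 -322144/25441; -322144/25441 573063/25441]
step 2: y = z − H·x̄ = [-349540/25441]
step 2: S = H·P̄·Hᵀ + R = [3981695/25441]
step 2: K = P̄·Hᵀ·S⁻¹ = [943391/3981695; -293654/796339]
step 2: x' = x̄ + K·y = [152212/796339, 732629/796339]
step 2: P' = (I − K·H)·P̄ = [11829344/3981695 805578/796339; 805578/796339 990097/796339]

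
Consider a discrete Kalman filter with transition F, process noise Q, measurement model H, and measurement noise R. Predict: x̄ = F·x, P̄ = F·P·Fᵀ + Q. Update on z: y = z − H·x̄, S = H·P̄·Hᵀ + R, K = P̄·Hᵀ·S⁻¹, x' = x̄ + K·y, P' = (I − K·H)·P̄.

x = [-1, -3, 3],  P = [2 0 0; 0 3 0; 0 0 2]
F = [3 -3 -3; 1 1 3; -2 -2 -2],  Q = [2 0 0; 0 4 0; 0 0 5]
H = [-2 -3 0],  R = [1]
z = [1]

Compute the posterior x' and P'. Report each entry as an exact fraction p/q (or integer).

x' = [-713/126, 145/42, 67/21]
P' = [11891/252 -2635/84 1091/42; -2635/84 587/28 -243/14; 1091/42 -243/14 206/7]

x̄ = F·x = [-3, 5, 2]
P̄ = F·P·Fᵀ + Q = [65 -21 18; -21 27 -22; 18 -22 33]
y = z − H·x̄ = [10]
S = H·P̄·Hᵀ + R = [252]
K = P̄·Hᵀ·S⁻¹ = [-67/252; -13/84; 5/42]
x' = x̄ + K·y = [-713/126, 145/42, 67/21]
P' = (I − K·H)·P̄ = [11891/252 -2635/84 1091/42; -2635/84 587/28 -243/14; 1091/42 -243/14 206/7]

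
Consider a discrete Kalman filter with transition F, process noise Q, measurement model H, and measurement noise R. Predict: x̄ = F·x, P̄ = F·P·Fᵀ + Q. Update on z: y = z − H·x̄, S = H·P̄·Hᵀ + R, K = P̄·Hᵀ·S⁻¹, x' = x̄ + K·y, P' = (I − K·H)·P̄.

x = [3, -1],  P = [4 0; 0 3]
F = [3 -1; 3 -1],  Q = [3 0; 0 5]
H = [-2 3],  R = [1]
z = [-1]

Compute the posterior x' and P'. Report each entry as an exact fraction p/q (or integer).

x̄ = F·x = [10, 10]
P̄ = F·P·Fᵀ + Q = [42 39; 39 44]
y = z − H·x̄ = [-11]
S = H·P̄·Hᵀ + R = [97]
K = P̄·Hᵀ·S⁻¹ = [33/97; 54/97]
x' = x̄ + K·y = [607/97, 376/97]
P' = (I − K·H)·P̄ = [2985/97 2001/97; 2001/97 1352/97]

x' = [607/97, 376/97]
P' = [2985/97 2001/97; 2001/97 1352/97]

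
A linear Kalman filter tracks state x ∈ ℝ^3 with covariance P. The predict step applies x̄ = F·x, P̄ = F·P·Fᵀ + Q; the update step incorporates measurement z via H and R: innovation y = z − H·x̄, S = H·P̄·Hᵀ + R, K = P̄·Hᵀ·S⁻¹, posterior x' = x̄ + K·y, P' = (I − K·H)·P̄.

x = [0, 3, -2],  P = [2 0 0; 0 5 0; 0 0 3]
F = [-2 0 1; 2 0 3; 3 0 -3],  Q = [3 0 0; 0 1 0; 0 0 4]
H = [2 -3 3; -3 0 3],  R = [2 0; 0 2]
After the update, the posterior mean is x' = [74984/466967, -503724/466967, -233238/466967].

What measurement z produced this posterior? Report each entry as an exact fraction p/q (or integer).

x̄ = F·x = [-2, -6, 6]
P̄ = F·P·Fᵀ + Q = [14 1 -21; 1 36 -15; -21 -15 49]
S = H·P̄·Hᵀ + R = [829 564; 564 947]
K = P̄·Hᵀ·S⁻¹ = [23234/466967 -65613/466967; -115925/466967 45372/466967; 23610/466967 89490/466967]
x' − x̄ = [1008918/466967, 2298078/466967, -3035040/466967] = K·y
y = (KᵀK)⁻¹·Kᵀ·(x' − x̄) = [-30, -26]
z = y + H·x̄ = [-30, -26] + [32, 24] = [2, -2]

z = [2, -2]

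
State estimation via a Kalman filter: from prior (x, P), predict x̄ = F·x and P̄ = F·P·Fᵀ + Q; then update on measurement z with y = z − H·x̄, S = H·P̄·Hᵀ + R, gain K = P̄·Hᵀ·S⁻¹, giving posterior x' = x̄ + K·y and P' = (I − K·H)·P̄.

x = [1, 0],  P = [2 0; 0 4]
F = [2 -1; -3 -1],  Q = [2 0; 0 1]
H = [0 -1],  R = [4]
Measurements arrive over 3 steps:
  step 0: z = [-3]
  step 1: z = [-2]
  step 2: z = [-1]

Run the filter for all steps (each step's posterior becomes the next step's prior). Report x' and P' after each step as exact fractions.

step 0: x' = [2/9, 19/9], P' = [314/27 -32/27; -32/27 92/27]
step 1: x' = [-13483/2861, 5206/2861], P' = [38902/2861 -7296/2861; -7296/2861 11012/2861]
step 2: x' = [-125524/36851, 51243/36851], P' = [4920538/331659 -918784/331659; -918784/331659 1280860/331659]

step 0: x̄ = F·x = [2, -3]
step 0: P̄ = F·P·Fᵀ + Q = [14 -8; -8 23]
step 0: y = z − H·x̄ = [-6]
step 0: S = H·P̄·Hᵀ + R = [27]
step 0: K = P̄·Hᵀ·S⁻¹ = [8/27; -23/27]
step 0: x' = x̄ + K·y = [2/9, 19/9]
step 0: P' = (I − K·H)·P̄ = [314/27 -32/27; -32/27 92/27]
step 1: x̄ = F·x = [-5/3, -25/9]
step 1: P̄ = F·P·Fᵀ + Q = [170/3 -608/9; -608/9 2753/27]
step 1: y = z − H·x̄ = [-43/9]
step 1: S = H·P̄·Hᵀ + R = [2861/27]
step 1: K = P̄·Hᵀ·S⁻¹ = [1824/2861; -2753/2861]
step 1: x' = x̄ + K·y = [-13483/2861, 5206/2861]
step 1: P' = (I − K·H)·P̄ = [38902/2861 -7296/2861; -7296/2861 11012/2861]
step 2: x̄ = F·x = [-32172/2861, 35243/2861]
step 2: P̄ = F·P·Fᵀ + Q = [201526/2861 -229696/2861; -229696/2861 320215/2861]
step 2: y = z − H·x̄ = [32382/2861]
step 2: S = H·P̄·Hᵀ + R = [331659/2861]
step 2: K = P̄·Hᵀ·S⁻¹ = [229696/331659; -320215/331659]
step 2: x' = x̄ + K·y = [-125524/36851, 51243/36851]
step 2: P' = (I − K·H)·P̄ = [4920538/331659 -918784/331659; -918784/331659 1280860/331659]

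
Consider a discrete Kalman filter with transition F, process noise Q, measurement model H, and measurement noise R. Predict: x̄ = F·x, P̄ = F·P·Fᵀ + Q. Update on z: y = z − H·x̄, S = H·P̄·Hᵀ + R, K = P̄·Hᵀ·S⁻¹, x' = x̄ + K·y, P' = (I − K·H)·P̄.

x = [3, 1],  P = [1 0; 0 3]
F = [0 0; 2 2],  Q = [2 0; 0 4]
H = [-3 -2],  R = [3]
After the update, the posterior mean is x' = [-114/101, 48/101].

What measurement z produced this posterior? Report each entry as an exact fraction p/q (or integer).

z = [3]

x̄ = F·x = [0, 8]
P̄ = F·P·Fᵀ + Q = [2 0; 0 20]
S = H·P̄·Hᵀ + R = [101]
K = P̄·Hᵀ·S⁻¹ = [-6/101; -40/101]
x' − x̄ = [-114/101, -760/101] = K·y
y = (KᵀK)⁻¹·Kᵀ·(x' − x̄) = [19]
z = y + H·x̄ = [19] + [-16] = [3]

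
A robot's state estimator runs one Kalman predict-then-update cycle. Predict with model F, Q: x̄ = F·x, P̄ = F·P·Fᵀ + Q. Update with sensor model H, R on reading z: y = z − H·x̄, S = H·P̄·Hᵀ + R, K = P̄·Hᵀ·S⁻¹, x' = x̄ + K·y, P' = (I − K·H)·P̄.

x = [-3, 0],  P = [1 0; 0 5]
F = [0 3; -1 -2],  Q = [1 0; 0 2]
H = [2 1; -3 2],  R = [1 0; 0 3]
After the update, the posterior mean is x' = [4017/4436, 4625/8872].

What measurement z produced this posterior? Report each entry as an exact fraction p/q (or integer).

x̄ = F·x = [0, 3]
P̄ = F·P·Fᵀ + Q = [46 -30; -30 23]
S = H·P̄·Hᵀ + R = [88 -260; -260 869]
K = P̄·Hᵀ·S⁻¹ = [1199/4436 -163/1109; 3207/8872 587/2218]
x' − x̄ = [4017/4436, -21991/8872] = K·y
y = (KᵀK)⁻¹·Kᵀ·(x' − x̄) = [-1, -8]
z = y + H·x̄ = [-1, -8] + [3, 6] = [2, -2]

z = [2, -2]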